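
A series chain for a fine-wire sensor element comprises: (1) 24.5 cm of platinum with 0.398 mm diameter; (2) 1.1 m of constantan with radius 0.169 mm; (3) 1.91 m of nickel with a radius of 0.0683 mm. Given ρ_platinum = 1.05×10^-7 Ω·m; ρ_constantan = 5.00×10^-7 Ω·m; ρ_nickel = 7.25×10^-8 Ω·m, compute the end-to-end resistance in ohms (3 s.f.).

Seg 1: A = π(d/2)² = π(1.9900e-04 m)² = 1.244e-07 m²
R_1 = (1.05×10^-7)(0.245)/(1.244e-07) = 0.2068 Ω
Seg 2: A = πr² = π(1.6900e-04 m)² = 8.973e-08 m²
R_2 = (5.00×10^-7)(1.1)/(8.973e-08) = 6.13 Ω
Seg 3: A = πr² = π(6.8300e-05 m)² = 1.466e-08 m²
R_3 = (7.25×10^-8)(1.91)/(1.466e-08) = 9.449 Ω
R_total = R_1 + R_2 + R_3 = 15.8 Ω

15.8 Ω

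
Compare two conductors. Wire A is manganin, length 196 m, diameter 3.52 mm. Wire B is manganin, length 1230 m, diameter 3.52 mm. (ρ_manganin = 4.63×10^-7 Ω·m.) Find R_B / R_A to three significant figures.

R ∝ ρL/d², so R_B/R_A = (L_B/L_A)
= (1230/196) = 6.28

6.28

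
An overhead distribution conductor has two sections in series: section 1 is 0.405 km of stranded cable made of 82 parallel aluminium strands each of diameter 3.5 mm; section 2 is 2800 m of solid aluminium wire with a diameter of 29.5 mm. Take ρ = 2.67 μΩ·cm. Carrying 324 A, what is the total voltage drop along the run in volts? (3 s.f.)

ρ = 2.67 μΩ·cm = 2.67×10^-8 Ω·m
Section 1: A_strand = π(1.7500e-03)² = 9.621e-06 m²; R₁ = ρL/(N·A_s) = (2.67×10^-8)(405)/(82×9.621e-06) = 0.01371 Ω
Section 2: A = π(d/2)² = π(1.4750e-02 m)² = 6.835e-04 m²
R₂ = (2.67×10^-8)(2800)/(6.835e-04) = 0.1094 Ω
R = R₁ + R₂ = 0.1231 Ω
V = IR = 324 × 0.1231 = 39.9 V

39.9 V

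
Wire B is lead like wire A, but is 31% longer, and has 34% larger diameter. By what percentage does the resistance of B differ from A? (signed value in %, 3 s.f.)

-27.0%

R ∝ L/d², so R_B/R_A = (1 + 31/100) × (1 + 34/100)⁻²
= 1.31 × 0.5569 = 0.7296
(R_B − R_A)/R_A = 0.7296 − 1 = -27.0%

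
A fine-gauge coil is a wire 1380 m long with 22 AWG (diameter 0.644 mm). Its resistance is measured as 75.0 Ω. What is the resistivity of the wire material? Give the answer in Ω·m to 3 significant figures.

1.77×10^-8 Ω·m

A = π(0.644/2 mm)² = π(3.2200e-04 m)² = 3.257e-07 m²
ρ = RA/L = (75)(3.257e-07)/(1380) = 1.77×10^-8 Ω·m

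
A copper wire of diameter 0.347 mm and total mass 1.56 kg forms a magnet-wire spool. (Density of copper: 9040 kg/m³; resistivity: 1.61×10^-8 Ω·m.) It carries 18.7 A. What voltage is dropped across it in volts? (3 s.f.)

5810 V

A = π(d/2)² = π(1.7350e-04 m)² = 9.4569e-08 m²
L = m/(density·A) = 1.56/(9040×9.4569e-08) = 1825 m
R = ρL/A = (1.61×10^-8)(1825)/(9.4569e-08) = 310.7 Ω
V = IR = 18.7 × 310.7 = 5810 V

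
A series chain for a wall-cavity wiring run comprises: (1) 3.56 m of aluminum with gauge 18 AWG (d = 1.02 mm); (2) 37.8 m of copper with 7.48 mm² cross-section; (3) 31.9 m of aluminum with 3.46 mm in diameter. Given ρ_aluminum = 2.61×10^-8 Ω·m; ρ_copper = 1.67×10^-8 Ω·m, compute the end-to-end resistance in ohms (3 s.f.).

Seg 1: A = π(1.02/2 mm)² = π(5.1000e-04 m)² = 8.171e-07 m²
R_1 = (2.61×10^-8)(3.56)/(8.171e-07) = 0.1137 Ω
Seg 2: A = 7.48 mm² = 7.480e-06 m²
R_2 = (1.67×10^-8)(37.8)/(7.480e-06) = 0.08439 Ω
Seg 3: A = π(d/2)² = π(1.7300e-03 m)² = 9.402e-06 m²
R_3 = (2.61×10^-8)(31.9)/(9.402e-06) = 0.08855 Ω
R_total = R_1 + R_2 + R_3 = 0.287 Ω

0.287 Ω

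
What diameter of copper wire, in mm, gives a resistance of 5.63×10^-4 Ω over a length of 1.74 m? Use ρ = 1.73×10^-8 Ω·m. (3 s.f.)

A = ρL/R = (1.73×10^-8)(1.74)/(5.63×10^-4) = 5.347e-05 m²
d = 2√(A/π) = 8.251e-03 m = 8.25 mm

8.25 mm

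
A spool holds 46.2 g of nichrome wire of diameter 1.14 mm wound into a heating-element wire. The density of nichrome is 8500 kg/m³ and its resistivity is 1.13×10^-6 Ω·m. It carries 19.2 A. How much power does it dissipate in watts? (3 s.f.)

A = π(d/2)² = π(5.7000e-04 m)² = 1.0207e-06 m²
L = m/(density·A) = 0.0462/(8500×1.0207e-06) = 5.325 m
R = ρL/A = (1.13×10^-6)(5.325)/(1.0207e-06) = 5.895 Ω
P = I²R = (19.2)² × 5.895 = 2170 W

2170 W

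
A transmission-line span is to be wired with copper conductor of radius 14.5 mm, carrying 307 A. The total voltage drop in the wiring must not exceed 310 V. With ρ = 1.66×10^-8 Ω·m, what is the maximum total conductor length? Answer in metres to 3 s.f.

A = πr² = π(1.4500e-02 m)² = 6.605e-04 m²
L_max = V_max·A/(1·ρI) = (310)(6.605e-04)/(1.66×10^-8×307) = 40200 m

40200 m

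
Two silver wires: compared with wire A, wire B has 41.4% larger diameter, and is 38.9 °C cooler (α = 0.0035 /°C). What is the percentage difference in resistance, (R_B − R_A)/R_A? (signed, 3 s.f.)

R ∝ ρL/d² with ρ ∝ (1+αΔT), so R_B/R_A = (1 + 41.4/100)⁻² × (1 − 0.0035×38.9)
= 0.5001 × 0.8639 = 0.4321
(R_B − R_A)/R_A = 0.4321 − 1 = -56.8%

-56.8%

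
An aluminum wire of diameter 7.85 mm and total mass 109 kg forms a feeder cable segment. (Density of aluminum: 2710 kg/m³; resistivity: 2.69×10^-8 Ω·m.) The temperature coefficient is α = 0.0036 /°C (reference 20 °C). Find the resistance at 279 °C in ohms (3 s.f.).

0.893 Ω

A = π(d/2)² = π(3.9250e-03 m)² = 4.8398e-05 m²
L = m/(density·A) = 109/(2710×4.8398e-05) = 831.1 m
R = ρL/A = (2.69×10^-8)(831.1)/(4.8398e-05) = 0.4619 Ω
R(279 °C) = 0.4619 × (1 + 0.0036×259) = 0.893 Ω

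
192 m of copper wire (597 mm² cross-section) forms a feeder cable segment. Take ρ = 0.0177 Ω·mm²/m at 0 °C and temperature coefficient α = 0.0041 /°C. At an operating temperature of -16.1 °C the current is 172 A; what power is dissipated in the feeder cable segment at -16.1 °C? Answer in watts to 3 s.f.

157 W

ρ = 0.0177 Ω·mm²/m = 1.77×10^-8 Ω·m
A = 597 mm² = 5.970e-04 m²
R₍0₎ = ρL/A = (1.77×10^-8)(192)/(5.970e-04) = 0.005692 Ω
R₍-16.1₎ = R₍0₎(1 + αΔT) = 0.005692 × (1 + 0.0041×-16.1) = 0.005317 Ω
P = I²R = (172)² × 0.005317 = 157 W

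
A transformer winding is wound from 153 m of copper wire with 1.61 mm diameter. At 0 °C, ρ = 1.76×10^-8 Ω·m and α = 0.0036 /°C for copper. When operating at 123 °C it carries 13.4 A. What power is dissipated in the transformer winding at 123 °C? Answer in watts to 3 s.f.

A = π(d/2)² = π(8.0500e-04 m)² = 2.036e-06 m²
R₍0₎ = ρL/A = (1.76×10^-8)(153)/(2.036e-06) = 1.323 Ω
R₍123₎ = R₍0₎(1 + αΔT) = 1.323 × (1 + 0.0036×123) = 1.908 Ω
P = I²R = (13.4)² × 1.908 = 343 W

343 W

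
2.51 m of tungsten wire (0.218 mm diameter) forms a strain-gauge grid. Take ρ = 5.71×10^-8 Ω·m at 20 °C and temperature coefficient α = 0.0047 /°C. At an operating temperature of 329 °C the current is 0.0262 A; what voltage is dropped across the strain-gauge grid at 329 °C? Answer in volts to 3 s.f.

A = π(d/2)² = π(1.0900e-04 m)² = 3.733e-08 m²
R₍20₎ = ρL/A = (5.71×10^-8)(2.51)/(3.733e-08) = 3.84 Ω
R₍329₎ = R₍20₎(1 + αΔT) = 3.84 × (1 + 0.0047×309) = 9.416 Ω
V = IR = 0.0262 × 9.416 = 0.247 V

0.247 V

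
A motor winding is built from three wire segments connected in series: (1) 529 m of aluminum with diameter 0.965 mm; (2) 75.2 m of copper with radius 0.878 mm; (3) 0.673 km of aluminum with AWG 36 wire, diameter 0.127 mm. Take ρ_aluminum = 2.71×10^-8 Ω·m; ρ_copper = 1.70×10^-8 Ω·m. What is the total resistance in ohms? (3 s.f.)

1460 Ω

Seg 1: A = π(d/2)² = π(4.8250e-04 m)² = 7.314e-07 m²
R_1 = (2.71×10^-8)(529)/(7.314e-07) = 19.6 Ω
Seg 2: A = πr² = π(8.7800e-04 m)² = 2.422e-06 m²
R_2 = (1.70×10^-8)(75.2)/(2.422e-06) = 0.5279 Ω
Seg 3: A = π(0.127/2 mm)² = π(6.3500e-05 m)² = 1.267e-08 m²
R_3 = (2.71×10^-8)(673)/(1.267e-08) = 1440 Ω
R_total = R_1 + R_2 + R_3 = 1460 Ω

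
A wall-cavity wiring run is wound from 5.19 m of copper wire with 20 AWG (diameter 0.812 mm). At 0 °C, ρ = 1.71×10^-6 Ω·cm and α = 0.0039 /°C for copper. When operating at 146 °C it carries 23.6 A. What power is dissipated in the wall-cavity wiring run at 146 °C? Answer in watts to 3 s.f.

ρ = 1.71×10^-6 Ω·cm = 1.71×10^-8 Ω·m
A = π(0.812/2 mm)² = π(4.0600e-04 m)² = 5.178e-07 m²
R₍0₎ = ρL/A = (1.71×10^-8)(5.19)/(5.178e-07) = 0.1714 Ω
R₍146₎ = R₍0₎(1 + αΔT) = 0.1714 × (1 + 0.0039×146) = 0.269 Ω
P = I²R = (23.6)² × 0.269 = 150 W

150 W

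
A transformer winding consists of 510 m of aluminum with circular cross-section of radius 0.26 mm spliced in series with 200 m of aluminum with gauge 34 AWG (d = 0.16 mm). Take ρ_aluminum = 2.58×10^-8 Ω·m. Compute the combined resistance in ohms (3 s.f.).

Segment 1: A = πr² = π(2.6000e-04 m)² = 2.124e-07 m²
R₁ = ρL/A = (2.58×10^-8)(510)/(2.124e-07) = 61.96 Ω
Segment 2: A = π(0.16/2 mm)² = π(8.0000e-05 m)² = 2.011e-08 m²
R₂ = (2.58×10^-8)(200)/(2.011e-08) = 256.6 Ω
R = R₁ + R₂ = 319 Ω

319 Ω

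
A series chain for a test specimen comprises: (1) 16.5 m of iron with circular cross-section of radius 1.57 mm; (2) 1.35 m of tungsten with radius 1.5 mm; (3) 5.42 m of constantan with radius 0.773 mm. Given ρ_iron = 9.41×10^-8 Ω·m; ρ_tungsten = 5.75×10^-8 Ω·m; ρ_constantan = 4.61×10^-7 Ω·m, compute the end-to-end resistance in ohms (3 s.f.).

Seg 1: A = πr² = π(1.5700e-03 m)² = 7.744e-06 m²
R_1 = (9.41×10^-8)(16.5)/(7.744e-06) = 0.2005 Ω
Seg 2: A = πr² = π(1.5000e-03 m)² = 7.069e-06 m²
R_2 = (5.75×10^-8)(1.35)/(7.069e-06) = 0.01098 Ω
Seg 3: A = πr² = π(7.7300e-04 m)² = 1.877e-06 m²
R_3 = (4.61×10^-7)(5.42)/(1.877e-06) = 1.331 Ω
R_total = R_1 + R_2 + R_3 = 1.54 Ω

1.54 Ω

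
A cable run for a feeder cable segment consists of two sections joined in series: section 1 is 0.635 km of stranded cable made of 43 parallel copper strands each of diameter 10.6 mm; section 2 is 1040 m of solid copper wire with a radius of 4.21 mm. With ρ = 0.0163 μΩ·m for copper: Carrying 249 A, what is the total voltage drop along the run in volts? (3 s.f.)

ρ = 0.0163 μΩ·m = 1.63×10^-8 Ω·m
Section 1: A_strand = π(5.3000e-03)² = 8.825e-05 m²; R₁ = ρL/(N·A_s) = (1.63×10^-8)(635)/(43×8.825e-05) = 0.002728 Ω
Section 2: A = πr² = π(4.2100e-03 m)² = 5.568e-05 m²
R₂ = (1.63×10^-8)(1040)/(5.568e-05) = 0.3044 Ω
R = R₁ + R₂ = 0.3072 Ω
V = IR = 249 × 0.3072 = 76.5 V

76.5 V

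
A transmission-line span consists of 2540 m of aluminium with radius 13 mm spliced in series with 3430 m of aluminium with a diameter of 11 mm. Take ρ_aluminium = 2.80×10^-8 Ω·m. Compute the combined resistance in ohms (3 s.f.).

Segment 1: A = πr² = π(1.3000e-02 m)² = 5.309e-04 m²
R₁ = ρL/A = (2.80×10^-8)(2540)/(5.309e-04) = 0.134 Ω
Segment 2: A = π(d/2)² = π(5.5000e-03 m)² = 9.503e-05 m²
R₂ = (2.80×10^-8)(3430)/(9.503e-05) = 1.011 Ω
R = R₁ + R₂ = 1.14 Ω

1.14 Ω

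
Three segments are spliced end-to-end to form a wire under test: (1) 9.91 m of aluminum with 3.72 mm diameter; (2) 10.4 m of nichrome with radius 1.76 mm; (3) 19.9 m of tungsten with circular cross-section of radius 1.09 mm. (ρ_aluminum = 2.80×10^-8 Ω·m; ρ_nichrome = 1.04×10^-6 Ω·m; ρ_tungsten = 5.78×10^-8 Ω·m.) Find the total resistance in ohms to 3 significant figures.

1.45 Ω

Seg 1: A = π(d/2)² = π(1.8600e-03 m)² = 1.087e-05 m²
R_1 = (2.80×10^-8)(9.91)/(1.087e-05) = 0.02553 Ω
Seg 2: A = πr² = π(1.7600e-03 m)² = 9.731e-06 m²
R_2 = (1.04×10^-6)(10.4)/(9.731e-06) = 1.111 Ω
Seg 3: A = πr² = π(1.0900e-03 m)² = 3.733e-06 m²
R_3 = (5.78×10^-8)(19.9)/(3.733e-06) = 0.3082 Ω
R_total = R_1 + R_2 + R_3 = 1.45 Ω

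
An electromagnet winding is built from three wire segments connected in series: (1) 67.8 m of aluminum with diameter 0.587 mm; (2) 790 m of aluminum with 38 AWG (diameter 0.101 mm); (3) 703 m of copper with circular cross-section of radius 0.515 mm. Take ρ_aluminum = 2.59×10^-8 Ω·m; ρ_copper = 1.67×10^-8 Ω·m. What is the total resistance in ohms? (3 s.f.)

Seg 1: A = π(d/2)² = π(2.9350e-04 m)² = 2.706e-07 m²
R_1 = (2.59×10^-8)(67.8)/(2.706e-07) = 6.489 Ω
Seg 2: A = π(0.101/2 mm)² = π(5.0500e-05 m)² = 8.012e-09 m²
R_2 = (2.59×10^-8)(790)/(8.012e-09) = 2554 Ω
Seg 3: A = πr² = π(5.1500e-04 m)² = 8.332e-07 m²
R_3 = (1.67×10^-8)(703)/(8.332e-07) = 14.09 Ω
R_total = R_1 + R_2 + R_3 = 2570 Ω

2570 Ω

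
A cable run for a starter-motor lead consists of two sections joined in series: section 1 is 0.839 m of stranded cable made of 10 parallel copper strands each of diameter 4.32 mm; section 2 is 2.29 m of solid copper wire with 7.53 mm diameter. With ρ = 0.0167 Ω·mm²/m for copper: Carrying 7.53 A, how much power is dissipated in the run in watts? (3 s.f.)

0.0541 W

ρ = 0.0167 Ω·mm²/m = 1.67×10^-8 Ω·m
Section 1: A_strand = π(2.1600e-03)² = 1.466e-05 m²; R₁ = ρL/(N·A_s) = (1.67×10^-8)(0.839)/(10×1.466e-05) = 9.559×10^-5 Ω
Section 2: A = π(d/2)² = π(3.7650e-03 m)² = 4.453e-05 m²
R₂ = (1.67×10^-8)(2.29)/(4.453e-05) = 8.588×10^-4 Ω
R = R₁ + R₂ = 9.544×10^-4 Ω
P = I²R = (7.53)² × 9.544×10^-4 = 0.0541 W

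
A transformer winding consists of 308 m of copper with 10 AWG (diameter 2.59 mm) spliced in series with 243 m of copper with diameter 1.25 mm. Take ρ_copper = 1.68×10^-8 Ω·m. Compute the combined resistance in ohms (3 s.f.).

4.31 Ω

Segment 1: A = π(2.59/2 mm)² = π(1.2950e-03 m)² = 5.269e-06 m²
R₁ = ρL/A = (1.68×10^-8)(308)/(5.269e-06) = 0.9821 Ω
Segment 2: A = π(d/2)² = π(6.2500e-04 m)² = 1.227e-06 m²
R₂ = (1.68×10^-8)(243)/(1.227e-06) = 3.327 Ω
R = R₁ + R₂ = 4.31 Ω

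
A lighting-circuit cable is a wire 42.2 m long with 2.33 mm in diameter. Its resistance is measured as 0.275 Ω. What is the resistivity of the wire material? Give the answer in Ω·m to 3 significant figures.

2.78×10^-8 Ω·m

A = π(d/2)² = π(1.1650e-03 m)² = 4.264e-06 m²
ρ = RA/L = (0.275)(4.264e-06)/(42.2) = 2.78×10^-8 Ω·m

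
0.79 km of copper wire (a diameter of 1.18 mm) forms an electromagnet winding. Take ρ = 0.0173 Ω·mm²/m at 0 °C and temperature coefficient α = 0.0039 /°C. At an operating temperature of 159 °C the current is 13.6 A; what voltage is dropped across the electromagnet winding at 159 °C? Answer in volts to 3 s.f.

275 V

ρ = 0.0173 Ω·mm²/m = 1.73×10^-8 Ω·m
A = π(d/2)² = π(5.9000e-04 m)² = 1.094e-06 m²
R₍0₎ = ρL/A = (1.73×10^-8)(790)/(1.094e-06) = 12.5 Ω
R₍159₎ = R₍0₎(1 + αΔT) = 12.5 × (1 + 0.0039×159) = 20.25 Ω
V = IR = 13.6 × 20.25 = 275 V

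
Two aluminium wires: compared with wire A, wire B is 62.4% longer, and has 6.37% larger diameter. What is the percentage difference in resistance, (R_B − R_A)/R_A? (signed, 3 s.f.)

43.5%

R ∝ L/d², so R_B/R_A = (1 + 62.4/100) × (1 + 6.37/100)⁻²
= 1.624 × 0.8838 = 1.435
(R_B − R_A)/R_A = 1.435 − 1 = 43.5%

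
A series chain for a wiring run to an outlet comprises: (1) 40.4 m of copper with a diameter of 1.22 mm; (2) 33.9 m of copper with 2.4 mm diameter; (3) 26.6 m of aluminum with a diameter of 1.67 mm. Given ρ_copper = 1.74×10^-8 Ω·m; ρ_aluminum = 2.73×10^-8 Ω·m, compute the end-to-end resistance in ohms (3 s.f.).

1.06 Ω

Seg 1: A = π(d/2)² = π(6.1000e-04 m)² = 1.169e-06 m²
R_1 = (1.74×10^-8)(40.4)/(1.169e-06) = 0.6013 Ω
Seg 2: A = π(d/2)² = π(1.2000e-03 m)² = 4.524e-06 m²
R_2 = (1.74×10^-8)(33.9)/(4.524e-06) = 0.1304 Ω
Seg 3: A = π(d/2)² = π(8.3500e-04 m)² = 2.190e-06 m²
R_3 = (2.73×10^-8)(26.6)/(2.190e-06) = 0.3315 Ω
R_total = R_1 + R_2 + R_3 = 1.06 Ω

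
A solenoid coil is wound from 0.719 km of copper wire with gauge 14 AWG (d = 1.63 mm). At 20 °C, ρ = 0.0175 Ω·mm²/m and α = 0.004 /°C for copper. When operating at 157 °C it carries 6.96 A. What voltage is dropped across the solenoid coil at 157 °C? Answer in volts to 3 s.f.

65.0 V

ρ = 0.0175 Ω·mm²/m = 1.75×10^-8 Ω·m
A = π(1.63/2 mm)² = π(8.1500e-04 m)² = 2.087e-06 m²
R₍20₎ = ρL/A = (1.75×10^-8)(719)/(2.087e-06) = 6.03 Ω
R₍157₎ = R₍20₎(1 + αΔT) = 6.03 × (1 + 0.004×137) = 9.334 Ω
V = IR = 6.96 × 9.334 = 65.0 V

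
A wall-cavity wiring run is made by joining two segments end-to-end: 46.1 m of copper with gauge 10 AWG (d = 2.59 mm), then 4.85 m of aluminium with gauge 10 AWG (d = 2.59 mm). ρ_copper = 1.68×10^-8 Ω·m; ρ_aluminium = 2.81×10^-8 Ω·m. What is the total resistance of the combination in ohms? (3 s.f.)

0.173 Ω

Segment 1: A = π(2.59/2 mm)² = π(1.2950e-03 m)² = 5.269e-06 m²
R₁ = ρL/A = (1.68×10^-8)(46.1)/(5.269e-06) = 0.147 Ω
R₂ = (2.81×10^-8)(4.85)/(5.269e-06) = 0.02587 Ω
R = R₁ + R₂ = 0.173 Ω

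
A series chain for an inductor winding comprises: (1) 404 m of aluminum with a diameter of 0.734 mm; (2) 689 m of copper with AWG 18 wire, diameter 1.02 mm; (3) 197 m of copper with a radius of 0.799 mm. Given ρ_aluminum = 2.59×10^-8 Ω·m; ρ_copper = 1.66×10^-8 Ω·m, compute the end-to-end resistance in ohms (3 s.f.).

Seg 1: A = π(d/2)² = π(3.6700e-04 m)² = 4.231e-07 m²
R_1 = (2.59×10^-8)(404)/(4.231e-07) = 24.73 Ω
Seg 2: A = π(1.02/2 mm)² = π(5.1000e-04 m)² = 8.171e-07 m²
R_2 = (1.66×10^-8)(689)/(8.171e-07) = 14 Ω
Seg 3: A = πr² = π(7.9900e-04 m)² = 2.006e-06 m²
R_3 = (1.66×10^-8)(197)/(2.006e-06) = 1.631 Ω
R_total = R_1 + R_2 + R_3 = 40.4 Ω

40.4 Ω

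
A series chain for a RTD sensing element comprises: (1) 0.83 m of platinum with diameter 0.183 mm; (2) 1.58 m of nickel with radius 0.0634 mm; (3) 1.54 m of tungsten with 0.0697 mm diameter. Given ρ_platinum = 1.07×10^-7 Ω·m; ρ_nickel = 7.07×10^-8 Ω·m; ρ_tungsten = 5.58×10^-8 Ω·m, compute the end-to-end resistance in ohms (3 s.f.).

Seg 1: A = π(d/2)² = π(9.1500e-05 m)² = 2.630e-08 m²
R_1 = (1.07×10^-7)(0.83)/(2.630e-08) = 3.377 Ω
Seg 2: A = πr² = π(6.3400e-05 m)² = 1.263e-08 m²
R_2 = (7.07×10^-8)(1.58)/(1.263e-08) = 8.846 Ω
Seg 3: A = π(d/2)² = π(3.4850e-05 m)² = 3.816e-09 m²
R_3 = (5.58×10^-8)(1.54)/(3.816e-09) = 22.52 Ω
R_total = R_1 + R_2 + R_3 = 34.7 Ω

34.7 Ω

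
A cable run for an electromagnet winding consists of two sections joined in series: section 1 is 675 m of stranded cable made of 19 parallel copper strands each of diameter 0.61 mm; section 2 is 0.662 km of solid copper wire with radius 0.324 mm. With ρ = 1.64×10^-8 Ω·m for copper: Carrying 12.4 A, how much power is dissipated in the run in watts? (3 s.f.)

Section 1: A_strand = π(3.0500e-04)² = 2.922e-07 m²; R₁ = ρL/(N·A_s) = (1.64×10^-8)(675)/(19×2.922e-07) = 1.994 Ω
Section 2: A = πr² = π(3.2400e-04 m)² = 3.298e-07 m²
R₂ = (1.64×10^-8)(662)/(3.298e-07) = 32.92 Ω
R = R₁ + R₂ = 34.91 Ω
P = I²R = (12.4)² × 34.91 = 5370 W

5370 W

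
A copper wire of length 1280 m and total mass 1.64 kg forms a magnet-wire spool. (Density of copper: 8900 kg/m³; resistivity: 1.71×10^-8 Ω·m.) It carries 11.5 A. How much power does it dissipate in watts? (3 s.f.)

A = m/(density·L) = 1.64/(8900×1280) = 1.4396e-07 m²
R = ρL/A = (1.71×10^-8)(1280)/(1.4396e-07) = 152 Ω
P = I²R = (11.5)² × 152 = 20100 W

20100 W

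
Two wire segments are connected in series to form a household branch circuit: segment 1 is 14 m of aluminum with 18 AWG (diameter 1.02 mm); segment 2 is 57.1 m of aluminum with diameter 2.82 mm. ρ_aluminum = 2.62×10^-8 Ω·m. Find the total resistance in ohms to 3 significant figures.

Segment 1: A = π(1.02/2 mm)² = π(5.1000e-04 m)² = 8.171e-07 m²
R₁ = ρL/A = (2.62×10^-8)(14)/(8.171e-07) = 0.4489 Ω
Segment 2: A = π(d/2)² = π(1.4100e-03 m)² = 6.246e-06 m²
R₂ = (2.62×10^-8)(57.1)/(6.246e-06) = 0.2395 Ω
R = R₁ + R₂ = 0.688 Ω

0.688 Ω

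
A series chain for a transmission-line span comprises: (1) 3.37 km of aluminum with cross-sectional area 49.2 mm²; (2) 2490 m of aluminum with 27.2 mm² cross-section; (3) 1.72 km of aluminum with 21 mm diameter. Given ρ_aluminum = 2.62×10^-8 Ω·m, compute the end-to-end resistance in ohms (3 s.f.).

Seg 1: A = 49.2 mm² = 4.920e-05 m²
R_1 = (2.62×10^-8)(3370)/(4.920e-05) = 1.795 Ω
Seg 2: A = 27.2 mm² = 2.720e-05 m²
R_2 = (2.62×10^-8)(2490)/(2.720e-05) = 2.398 Ω
Seg 3: A = π(d/2)² = π(1.0500e-02 m)² = 3.464e-04 m²
R_3 = (2.62×10^-8)(1720)/(3.464e-04) = 0.1301 Ω
R_total = R_1 + R_2 + R_3 = 4.32 Ω

4.32 Ω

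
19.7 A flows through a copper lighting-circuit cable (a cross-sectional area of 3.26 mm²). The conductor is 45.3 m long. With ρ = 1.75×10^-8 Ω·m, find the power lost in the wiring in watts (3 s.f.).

A = 3.26 mm² = 3.260e-06 m²
R = ρL/A = (1.75×10^-8)(45.3)/(3.260e-06) = 0.2432 Ω
P = I²R = (19.7)² × 0.2432 = 94.4 W

94.4 W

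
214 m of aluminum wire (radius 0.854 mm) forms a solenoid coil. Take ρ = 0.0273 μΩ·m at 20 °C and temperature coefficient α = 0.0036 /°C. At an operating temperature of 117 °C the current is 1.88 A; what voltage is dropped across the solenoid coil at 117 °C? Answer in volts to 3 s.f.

ρ = 0.0273 μΩ·m = 2.73×10^-8 Ω·m
A = πr² = π(8.5400e-04 m)² = 2.291e-06 m²
R₍20₎ = ρL/A = (2.73×10^-8)(214)/(2.291e-06) = 2.55 Ω
R₍117₎ = R₍20₎(1 + αΔT) = 2.55 × (1 + 0.0036×97) = 3.44 Ω
V = IR = 1.88 × 3.44 = 6.47 V

6.47 V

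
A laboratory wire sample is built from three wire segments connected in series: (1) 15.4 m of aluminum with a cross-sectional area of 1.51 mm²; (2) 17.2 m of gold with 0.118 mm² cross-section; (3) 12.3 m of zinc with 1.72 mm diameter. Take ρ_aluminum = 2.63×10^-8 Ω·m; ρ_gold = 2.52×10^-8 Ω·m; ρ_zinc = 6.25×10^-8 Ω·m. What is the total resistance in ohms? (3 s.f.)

Seg 1: A = 1.51 mm² = 1.510e-06 m²
R_1 = (2.63×10^-8)(15.4)/(1.510e-06) = 0.2682 Ω
Seg 2: A = 0.118 mm² = 1.180e-07 m²
R_2 = (2.52×10^-8)(17.2)/(1.180e-07) = 3.673 Ω
Seg 3: A = π(d/2)² = π(8.6000e-04 m)² = 2.324e-06 m²
R_3 = (6.25×10^-8)(12.3)/(2.324e-06) = 0.3309 Ω
R_total = R_1 + R_2 + R_3 = 4.27 Ω

4.27 Ω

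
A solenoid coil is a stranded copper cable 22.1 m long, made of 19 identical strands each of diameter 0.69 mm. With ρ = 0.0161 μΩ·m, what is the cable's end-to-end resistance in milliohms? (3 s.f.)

50.1 mΩ

ρ = 0.0161 μΩ·m = 1.61×10^-8 Ω·m
A_strand = π(3.4500e-04 m)² = 3.739e-07 m²
R_strand = ρL/A = (1.61×10^-8)(22.1)/(3.739e-07) = 0.9515 Ω
R_total = R_strand/N = 0.9515/19 = 50.1 mΩ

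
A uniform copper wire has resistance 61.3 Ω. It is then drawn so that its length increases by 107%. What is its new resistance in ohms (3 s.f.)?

k = 1 + 107/100 = 2.07; volume constant ⇒ A' = A/k, so R' = k²R.
R' = 4.285 × 61.3 = 263 Ω

263 Ω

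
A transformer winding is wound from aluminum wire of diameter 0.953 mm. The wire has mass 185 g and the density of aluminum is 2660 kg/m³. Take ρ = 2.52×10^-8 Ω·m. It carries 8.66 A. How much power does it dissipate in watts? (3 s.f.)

258 W

A = π(d/2)² = π(4.7650e-04 m)² = 7.1331e-07 m²
L = m/(density·A) = 0.185/(2660×7.1331e-07) = 97.5 m
R = ρL/A = (2.52×10^-8)(97.5)/(7.1331e-07) = 3.445 Ω
P = I²R = (8.66)² × 3.445 = 258 W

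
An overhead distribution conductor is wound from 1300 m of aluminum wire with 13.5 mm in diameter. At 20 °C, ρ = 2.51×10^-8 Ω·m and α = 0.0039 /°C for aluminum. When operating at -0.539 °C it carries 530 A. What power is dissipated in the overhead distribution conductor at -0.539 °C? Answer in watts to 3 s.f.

58900 W

A = π(d/2)² = π(6.7500e-03 m)² = 1.431e-04 m²
R₍20₎ = ρL/A = (2.51×10^-8)(1300)/(1.431e-04) = 0.228 Ω
R₍-0.539₎ = R₍20₎(1 + αΔT) = 0.228 × (1 + 0.0039×-20.5) = 0.2097 Ω
P = I²R = (530)² × 0.2097 = 58900 W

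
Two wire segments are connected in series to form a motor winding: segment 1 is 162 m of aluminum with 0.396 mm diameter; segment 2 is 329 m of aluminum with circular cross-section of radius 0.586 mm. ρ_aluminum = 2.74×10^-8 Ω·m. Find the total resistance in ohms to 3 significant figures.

Segment 1: A = π(d/2)² = π(1.9800e-04 m)² = 1.232e-07 m²
R₁ = ρL/A = (2.74×10^-8)(162)/(1.232e-07) = 36.04 Ω
Segment 2: A = πr² = π(5.8600e-04 m)² = 1.079e-06 m²
R₂ = (2.74×10^-8)(329)/(1.079e-06) = 8.356 Ω
R = R₁ + R₂ = 44.4 Ω

44.4 Ω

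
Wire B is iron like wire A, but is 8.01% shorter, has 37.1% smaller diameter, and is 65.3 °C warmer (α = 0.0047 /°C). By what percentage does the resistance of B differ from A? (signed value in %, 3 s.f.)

R ∝ ρL/d² with ρ ∝ (1+αΔT), so R_B/R_A = (1 − 8.01/100) × (1 − 37.1/100)⁻² × (1 + 0.0047×65.3)
= 0.9199 × 2.527 × 1.307 = 3.039
(R_B − R_A)/R_A = 3.039 − 1 = 204%

204%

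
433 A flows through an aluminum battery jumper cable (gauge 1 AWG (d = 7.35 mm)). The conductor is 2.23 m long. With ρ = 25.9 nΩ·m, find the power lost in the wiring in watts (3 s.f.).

ρ = 25.9 nΩ·m = 2.59×10^-8 Ω·m
A = π(7.35/2 mm)² = π(3.6750e-03 m)² = 4.243e-05 m²
R = ρL/A = (2.59×10^-8)(2.23)/(4.243e-05) = 0.001361 Ω
P = I²R = (433)² × 0.001361 = 255 W

255 W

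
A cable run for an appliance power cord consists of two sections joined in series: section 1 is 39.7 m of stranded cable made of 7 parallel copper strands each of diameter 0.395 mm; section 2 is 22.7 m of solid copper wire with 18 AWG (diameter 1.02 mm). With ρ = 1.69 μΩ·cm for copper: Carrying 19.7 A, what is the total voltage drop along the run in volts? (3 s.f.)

24.7 V

ρ = 1.69 μΩ·cm = 1.69×10^-8 Ω·m
Section 1: A_strand = π(1.9750e-04)² = 1.225e-07 m²; R₁ = ρL/(N·A_s) = (1.69×10^-8)(39.7)/(7×1.225e-07) = 0.7822 Ω
Section 2: A = π(1.02/2 mm)² = π(5.1000e-04 m)² = 8.171e-07 m²
R₂ = (1.69×10^-8)(22.7)/(8.171e-07) = 0.4695 Ω
R = R₁ + R₂ = 1.252 Ω
V = IR = 19.7 × 1.252 = 24.7 V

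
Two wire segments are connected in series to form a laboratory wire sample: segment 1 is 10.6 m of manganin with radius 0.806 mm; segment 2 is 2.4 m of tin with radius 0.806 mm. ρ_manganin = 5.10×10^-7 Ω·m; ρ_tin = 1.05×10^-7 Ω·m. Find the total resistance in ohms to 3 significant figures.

Segment 1: A = πr² = π(8.0600e-04 m)² = 2.041e-06 m²
R₁ = ρL/A = (5.10×10^-7)(10.6)/(2.041e-06) = 2.649 Ω
R₂ = (1.05×10^-7)(2.4)/(2.041e-06) = 0.1235 Ω
R = R₁ + R₂ = 2.77 Ω

2.77 Ω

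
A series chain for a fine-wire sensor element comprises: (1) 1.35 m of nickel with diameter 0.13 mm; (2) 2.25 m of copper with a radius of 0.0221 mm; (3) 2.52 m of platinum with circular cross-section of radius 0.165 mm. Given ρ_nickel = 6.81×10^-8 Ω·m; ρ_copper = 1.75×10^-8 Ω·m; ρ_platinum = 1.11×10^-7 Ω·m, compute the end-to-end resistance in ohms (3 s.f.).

35.9 Ω

Seg 1: A = π(d/2)² = π(6.5000e-05 m)² = 1.327e-08 m²
R_1 = (6.81×10^-8)(1.35)/(1.327e-08) = 6.926 Ω
Seg 2: A = πr² = π(2.2100e-05 m)² = 1.534e-09 m²
R_2 = (1.75×10^-8)(2.25)/(1.534e-09) = 25.66 Ω
Seg 3: A = πr² = π(1.6500e-04 m)² = 8.553e-08 m²
R_3 = (1.11×10^-7)(2.52)/(8.553e-08) = 3.27 Ω
R_total = R_1 + R_2 + R_3 = 35.9 Ω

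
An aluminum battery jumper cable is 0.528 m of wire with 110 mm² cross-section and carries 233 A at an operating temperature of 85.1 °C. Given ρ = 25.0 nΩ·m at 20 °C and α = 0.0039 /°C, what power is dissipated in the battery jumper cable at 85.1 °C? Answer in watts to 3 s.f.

8.17 W

ρ = 25.0 nΩ·m = 2.50×10^-8 Ω·m
A = 110 mm² = 1.100e-04 m²
R₍20₎ = ρL/A = (2.50×10^-8)(0.528)/(1.100e-04) = 1.200×10^-4 Ω
R₍85.1₎ = R₍20₎(1 + αΔT) = 1.200×10^-4 × (1 + 0.0039×65.1) = 1.505×10^-4 Ω
P = I²R = (233)² × 1.505×10^-4 = 8.17 W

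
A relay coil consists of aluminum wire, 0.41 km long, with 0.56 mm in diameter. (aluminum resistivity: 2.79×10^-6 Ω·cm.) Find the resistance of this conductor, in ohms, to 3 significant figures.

46.4 Ω

ρ = 2.79×10^-6 Ω·cm = 2.79×10^-8 Ω·m
A = π(d/2)² = π(2.8000e-04 m)² = 2.463e-07 m²
R = ρL/A = (2.79×10^-8)(410 m)/(2.463e-07 m²) = 46.4 Ω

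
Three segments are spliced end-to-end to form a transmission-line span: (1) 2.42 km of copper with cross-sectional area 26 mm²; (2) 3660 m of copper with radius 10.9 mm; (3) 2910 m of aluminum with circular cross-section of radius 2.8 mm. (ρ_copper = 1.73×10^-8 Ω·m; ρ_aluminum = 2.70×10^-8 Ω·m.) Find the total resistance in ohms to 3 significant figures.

4.97 Ω

Seg 1: A = 26 mm² = 2.600e-05 m²
R_1 = (1.73×10^-8)(2420)/(2.600e-05) = 1.61 Ω
Seg 2: A = πr² = π(1.0900e-02 m)² = 3.733e-04 m²
R_2 = (1.73×10^-8)(3660)/(3.733e-04) = 0.1696 Ω
Seg 3: A = πr² = π(2.8000e-03 m)² = 2.463e-05 m²
R_3 = (2.70×10^-8)(2910)/(2.463e-05) = 3.19 Ω
R_total = R_1 + R_2 + R_3 = 4.97 Ω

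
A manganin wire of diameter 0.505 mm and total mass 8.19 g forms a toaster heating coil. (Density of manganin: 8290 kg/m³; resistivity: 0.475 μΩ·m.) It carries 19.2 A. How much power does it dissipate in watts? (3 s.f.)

ρ = 0.475 μΩ·m = 4.75×10^-7 Ω·m
A = π(d/2)² = π(2.5250e-04 m)² = 2.0030e-07 m²
L = m/(density·A) = 0.00819/(8290×2.0030e-07) = 4.932 m
R = ρL/A = (4.75×10^-7)(4.932)/(2.0030e-07) = 11.7 Ω
P = I²R = (19.2)² × 11.7 = 4310 W

4310 W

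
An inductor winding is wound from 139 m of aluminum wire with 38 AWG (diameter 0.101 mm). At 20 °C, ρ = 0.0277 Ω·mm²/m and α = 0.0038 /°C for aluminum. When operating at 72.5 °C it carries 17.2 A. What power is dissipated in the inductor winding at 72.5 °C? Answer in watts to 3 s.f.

1.71×10^5 W

ρ = 0.0277 Ω·mm²/m = 2.77×10^-8 Ω·m
A = π(0.101/2 mm)² = π(5.0500e-05 m)² = 8.012e-09 m²
R₍20₎ = ρL/A = (2.77×10^-8)(139)/(8.012e-09) = 480.6 Ω
R₍72.5₎ = R₍20₎(1 + αΔT) = 480.6 × (1 + 0.0038×52.5) = 576.5 Ω
P = I²R = (17.2)² × 576.5 = 1.71×10^5 W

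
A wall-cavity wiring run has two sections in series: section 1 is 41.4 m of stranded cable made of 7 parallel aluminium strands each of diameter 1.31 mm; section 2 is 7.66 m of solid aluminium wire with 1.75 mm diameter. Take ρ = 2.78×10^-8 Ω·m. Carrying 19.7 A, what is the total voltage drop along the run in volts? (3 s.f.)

Section 1: A_strand = π(6.5500e-04)² = 1.348e-06 m²; R₁ = ρL/(N·A_s) = (2.78×10^-8)(41.4)/(7×1.348e-06) = 0.122 Ω
Section 2: A = π(d/2)² = π(8.7500e-04 m)² = 2.405e-06 m²
R₂ = (2.78×10^-8)(7.66)/(2.405e-06) = 0.08853 Ω
R = R₁ + R₂ = 0.2105 Ω
V = IR = 19.7 × 0.2105 = 4.15 V

4.15 V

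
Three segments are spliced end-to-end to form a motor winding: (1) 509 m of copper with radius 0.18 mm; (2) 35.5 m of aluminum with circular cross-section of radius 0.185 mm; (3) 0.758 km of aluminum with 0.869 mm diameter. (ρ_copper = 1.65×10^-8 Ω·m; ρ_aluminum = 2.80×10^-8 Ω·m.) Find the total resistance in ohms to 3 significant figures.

128 Ω

Seg 1: A = πr² = π(1.8000e-04 m)² = 1.018e-07 m²
R_1 = (1.65×10^-8)(509)/(1.018e-07) = 82.51 Ω
Seg 2: A = πr² = π(1.8500e-04 m)² = 1.075e-07 m²
R_2 = (2.80×10^-8)(35.5)/(1.075e-07) = 9.245 Ω
Seg 3: A = π(d/2)² = π(4.3450e-04 m)² = 5.931e-07 m²
R_3 = (2.80×10^-8)(758)/(5.931e-07) = 35.78 Ω
R_total = R_1 + R_2 + R_3 = 128 Ω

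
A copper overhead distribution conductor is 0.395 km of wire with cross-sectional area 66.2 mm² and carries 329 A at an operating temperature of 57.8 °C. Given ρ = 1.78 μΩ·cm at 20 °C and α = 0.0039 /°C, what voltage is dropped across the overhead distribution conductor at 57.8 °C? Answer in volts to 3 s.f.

40.1 V

ρ = 1.78 μΩ·cm = 1.78×10^-8 Ω·m
A = 66.2 mm² = 6.620e-05 m²
R₍20₎ = ρL/A = (1.78×10^-8)(395)/(6.620e-05) = 0.1062 Ω
R₍57.8₎ = R₍20₎(1 + αΔT) = 0.1062 × (1 + 0.0039×37.8) = 0.1219 Ω
V = IR = 329 × 0.1219 = 40.1 V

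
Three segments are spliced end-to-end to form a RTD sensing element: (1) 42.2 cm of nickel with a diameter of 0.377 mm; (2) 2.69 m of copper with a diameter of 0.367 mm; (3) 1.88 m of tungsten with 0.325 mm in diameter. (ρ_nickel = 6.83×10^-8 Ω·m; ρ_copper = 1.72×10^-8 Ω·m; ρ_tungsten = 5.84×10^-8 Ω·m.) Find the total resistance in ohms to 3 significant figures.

2.02 Ω

Seg 1: A = π(d/2)² = π(1.8850e-04 m)² = 1.116e-07 m²
R_1 = (6.83×10^-8)(0.422)/(1.116e-07) = 0.2582 Ω
Seg 2: A = π(d/2)² = π(1.8350e-04 m)² = 1.058e-07 m²
R_2 = (1.72×10^-8)(2.69)/(1.058e-07) = 0.4374 Ω
Seg 3: A = π(d/2)² = π(1.6250e-04 m)² = 8.296e-08 m²
R_3 = (5.84×10^-8)(1.88)/(8.296e-08) = 1.323 Ω
R_total = R_1 + R_2 + R_3 = 2.02 Ω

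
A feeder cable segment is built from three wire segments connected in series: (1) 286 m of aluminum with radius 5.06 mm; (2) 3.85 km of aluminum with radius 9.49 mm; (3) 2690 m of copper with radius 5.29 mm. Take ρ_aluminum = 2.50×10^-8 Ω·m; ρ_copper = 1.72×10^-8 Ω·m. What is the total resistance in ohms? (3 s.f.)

Seg 1: A = πr² = π(5.0600e-03 m)² = 8.044e-05 m²
R_1 = (2.50×10^-8)(286)/(8.044e-05) = 0.08889 Ω
Seg 2: A = πr² = π(9.4900e-03 m)² = 2.829e-04 m²
R_2 = (2.50×10^-8)(3850)/(2.829e-04) = 0.3402 Ω
Seg 3: A = πr² = π(5.2900e-03 m)² = 8.791e-05 m²
R_3 = (1.72×10^-8)(2690)/(8.791e-05) = 0.5263 Ω
R_total = R_1 + R_2 + R_3 = 0.955 Ω

0.955 Ω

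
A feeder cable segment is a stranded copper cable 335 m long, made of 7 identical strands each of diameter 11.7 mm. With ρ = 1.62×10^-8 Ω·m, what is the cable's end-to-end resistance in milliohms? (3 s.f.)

7.21 mΩ

A_strand = π(5.8500e-03 m)² = 1.075e-04 m²
R_strand = ρL/A = (1.62×10^-8)(335)/(1.075e-04) = 0.05048 Ω
R_total = R_strand/N = 0.05048/7 = 7.21 mΩ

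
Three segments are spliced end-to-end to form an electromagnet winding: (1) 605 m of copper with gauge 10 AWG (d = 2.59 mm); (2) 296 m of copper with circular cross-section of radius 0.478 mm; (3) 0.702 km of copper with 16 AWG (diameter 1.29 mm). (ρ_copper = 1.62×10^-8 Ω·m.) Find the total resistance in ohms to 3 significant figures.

17.2 Ω

Seg 1: A = π(2.59/2 mm)² = π(1.2950e-03 m)² = 5.269e-06 m²
R_1 = (1.62×10^-8)(605)/(5.269e-06) = 1.86 Ω
Seg 2: A = πr² = π(4.7800e-04 m)² = 7.178e-07 m²
R_2 = (1.62×10^-8)(296)/(7.178e-07) = 6.68 Ω
Seg 3: A = π(1.29/2 mm)² = π(6.4500e-04 m)² = 1.307e-06 m²
R_3 = (1.62×10^-8)(702)/(1.307e-06) = 8.701 Ω
R_total = R_1 + R_2 + R_3 = 17.2 Ω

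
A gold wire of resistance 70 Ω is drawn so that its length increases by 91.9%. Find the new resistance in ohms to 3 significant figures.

k = 1 + 91.9/100 = 1.919; volume constant ⇒ A' = A/k, so R' = k²R.
R' = 3.683 × 70 = 258 Ω

258 Ω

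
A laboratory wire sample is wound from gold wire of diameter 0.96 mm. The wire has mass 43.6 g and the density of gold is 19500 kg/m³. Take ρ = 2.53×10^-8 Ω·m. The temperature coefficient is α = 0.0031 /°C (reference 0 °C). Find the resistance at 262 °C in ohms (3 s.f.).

0.196 Ω

A = π(d/2)² = π(4.8000e-04 m)² = 7.2382e-07 m²
L = m/(density·A) = 0.0436/(19500×7.2382e-07) = 3.089 m
R = ρL/A = (2.53×10^-8)(3.089)/(7.2382e-07) = 0.108 Ω
R(262 °C) = 0.108 × (1 + 0.0031×262) = 0.196 Ω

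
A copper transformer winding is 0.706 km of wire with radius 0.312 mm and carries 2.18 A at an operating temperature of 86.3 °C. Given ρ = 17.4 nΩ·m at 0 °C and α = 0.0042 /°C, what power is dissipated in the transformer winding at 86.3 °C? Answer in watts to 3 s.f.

ρ = 17.4 nΩ·m = 1.74×10^-8 Ω·m
A = πr² = π(3.1200e-04 m)² = 3.058e-07 m²
R₍0₎ = ρL/A = (1.74×10^-8)(706)/(3.058e-07) = 40.17 Ω
R₍86.3₎ = R₍0₎(1 + αΔT) = 40.17 × (1 + 0.0042×86.3) = 54.73 Ω
P = I²R = (2.18)² × 54.73 = 260 W

260 W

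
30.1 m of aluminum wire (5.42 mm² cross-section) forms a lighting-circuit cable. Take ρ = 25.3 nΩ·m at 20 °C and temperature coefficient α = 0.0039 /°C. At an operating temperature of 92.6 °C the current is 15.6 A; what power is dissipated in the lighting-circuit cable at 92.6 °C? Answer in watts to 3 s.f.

43.9 W

ρ = 25.3 nΩ·m = 2.53×10^-8 Ω·m
A = 5.42 mm² = 5.420e-06 m²
R₍20₎ = ρL/A = (2.53×10^-8)(30.1)/(5.420e-06) = 0.1405 Ω
R₍92.6₎ = R₍20₎(1 + αΔT) = 0.1405 × (1 + 0.0039×72.6) = 0.1803 Ω
P = I²R = (15.6)² × 0.1803 = 43.9 W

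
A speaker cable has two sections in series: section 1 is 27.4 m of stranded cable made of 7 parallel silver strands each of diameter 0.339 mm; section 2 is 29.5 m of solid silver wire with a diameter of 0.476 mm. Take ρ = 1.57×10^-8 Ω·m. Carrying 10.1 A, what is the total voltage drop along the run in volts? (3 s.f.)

33.2 V

Section 1: A_strand = π(1.6950e-04)² = 9.026e-08 m²; R₁ = ρL/(N·A_s) = (1.57×10^-8)(27.4)/(7×9.026e-08) = 0.6809 Ω
Section 2: A = π(d/2)² = π(2.3800e-04 m)² = 1.780e-07 m²
R₂ = (1.57×10^-8)(29.5)/(1.780e-07) = 2.603 Ω
R = R₁ + R₂ = 3.284 Ω
V = IR = 10.1 × 3.284 = 33.2 V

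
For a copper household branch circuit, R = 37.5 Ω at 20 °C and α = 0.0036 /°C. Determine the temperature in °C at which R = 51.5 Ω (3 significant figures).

R = R₀(1 + α(T − T₀)) ⇒ T = T₀ + (R/R₀ − 1)/α
T = 20 + (51.5/37.5 − 1)/0.0036 = 20 + (0.3733)/0.0036 = 124 °C

124 °C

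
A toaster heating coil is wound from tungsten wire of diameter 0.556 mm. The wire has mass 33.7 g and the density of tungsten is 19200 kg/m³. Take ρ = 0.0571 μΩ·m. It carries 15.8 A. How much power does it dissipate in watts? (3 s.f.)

ρ = 0.0571 μΩ·m = 5.71×10^-8 Ω·m
A = π(d/2)² = π(2.7800e-04 m)² = 2.4279e-07 m²
L = m/(density·A) = 0.0337/(19200×2.4279e-07) = 7.229 m
R = ρL/A = (5.71×10^-8)(7.229)/(2.4279e-07) = 1.7 Ω
P = I²R = (15.8)² × 1.7 = 424 W

424 W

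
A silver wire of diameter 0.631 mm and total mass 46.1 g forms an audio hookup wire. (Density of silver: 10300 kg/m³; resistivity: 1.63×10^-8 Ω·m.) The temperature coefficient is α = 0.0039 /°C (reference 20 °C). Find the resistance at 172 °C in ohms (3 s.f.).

1.19 Ω

A = π(d/2)² = π(3.1550e-04 m)² = 3.1271e-07 m²
L = m/(density·A) = 0.0461/(10300×3.1271e-07) = 14.31 m
R = ρL/A = (1.63×10^-8)(14.31)/(3.1271e-07) = 0.746 Ω
R(172 °C) = 0.746 × (1 + 0.0039×152) = 1.19 Ω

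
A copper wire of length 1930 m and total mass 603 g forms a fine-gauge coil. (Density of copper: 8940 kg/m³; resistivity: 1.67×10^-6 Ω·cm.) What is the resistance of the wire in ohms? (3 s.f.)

922 Ω

ρ = 1.67×10^-6 Ω·cm = 1.67×10^-8 Ω·m
A = m/(density·L) = 0.603/(8940×1930) = 3.4948e-08 m²
R = ρL/A = (1.67×10^-8)(1930)/(3.4948e-08) = 922 Ω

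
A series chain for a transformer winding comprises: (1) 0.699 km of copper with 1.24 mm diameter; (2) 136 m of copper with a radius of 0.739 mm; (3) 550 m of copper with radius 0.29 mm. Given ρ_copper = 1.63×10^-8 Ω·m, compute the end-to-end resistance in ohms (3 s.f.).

Seg 1: A = π(d/2)² = π(6.2000e-04 m)² = 1.208e-06 m²
R_1 = (1.63×10^-8)(699)/(1.208e-06) = 9.435 Ω
Seg 2: A = πr² = π(7.3900e-04 m)² = 1.716e-06 m²
R_2 = (1.63×10^-8)(136)/(1.716e-06) = 1.292 Ω
Seg 3: A = πr² = π(2.9000e-04 m)² = 2.642e-07 m²
R_3 = (1.63×10^-8)(550)/(2.642e-07) = 33.93 Ω
R_total = R_1 + R_2 + R_3 = 44.7 Ω

44.7 Ω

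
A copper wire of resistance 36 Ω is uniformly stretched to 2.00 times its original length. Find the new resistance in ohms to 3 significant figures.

144 Ω

Volume constant ⇒ A' = A/k with k = 2. R' = ρ(kL)/(A/k) = k²R.
R' = 4 × 36 = 144 Ω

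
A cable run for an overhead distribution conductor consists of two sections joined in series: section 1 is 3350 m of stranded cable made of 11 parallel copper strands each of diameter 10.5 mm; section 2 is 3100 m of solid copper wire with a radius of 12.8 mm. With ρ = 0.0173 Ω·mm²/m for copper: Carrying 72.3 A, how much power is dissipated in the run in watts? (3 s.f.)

863 W

ρ = 0.0173 Ω·mm²/m = 1.73×10^-8 Ω·m
Section 1: A_strand = π(5.2500e-03)² = 8.659e-05 m²; R₁ = ρL/(N·A_s) = (1.73×10^-8)(3350)/(11×8.659e-05) = 0.06085 Ω
Section 2: A = πr² = π(1.2800e-02 m)² = 5.147e-04 m²
R₂ = (1.73×10^-8)(3100)/(5.147e-04) = 0.1042 Ω
R = R₁ + R₂ = 0.165 Ω
P = I²R = (72.3)² × 0.165 = 863 W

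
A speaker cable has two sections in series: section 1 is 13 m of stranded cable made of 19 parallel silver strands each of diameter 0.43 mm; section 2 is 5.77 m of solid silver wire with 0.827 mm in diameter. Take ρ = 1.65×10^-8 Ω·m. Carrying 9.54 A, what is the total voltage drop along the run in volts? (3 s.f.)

Section 1: A_strand = π(2.1500e-04)² = 1.452e-07 m²; R₁ = ρL/(N·A_s) = (1.65×10^-8)(13)/(19×1.452e-07) = 0.07774 Ω
Section 2: A = π(d/2)² = π(4.1350e-04 m)² = 5.372e-07 m²
R₂ = (1.65×10^-8)(5.77)/(5.372e-07) = 0.1772 Ω
R = R₁ + R₂ = 0.255 Ω
V = IR = 9.54 × 0.255 = 2.43 V

2.43 V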